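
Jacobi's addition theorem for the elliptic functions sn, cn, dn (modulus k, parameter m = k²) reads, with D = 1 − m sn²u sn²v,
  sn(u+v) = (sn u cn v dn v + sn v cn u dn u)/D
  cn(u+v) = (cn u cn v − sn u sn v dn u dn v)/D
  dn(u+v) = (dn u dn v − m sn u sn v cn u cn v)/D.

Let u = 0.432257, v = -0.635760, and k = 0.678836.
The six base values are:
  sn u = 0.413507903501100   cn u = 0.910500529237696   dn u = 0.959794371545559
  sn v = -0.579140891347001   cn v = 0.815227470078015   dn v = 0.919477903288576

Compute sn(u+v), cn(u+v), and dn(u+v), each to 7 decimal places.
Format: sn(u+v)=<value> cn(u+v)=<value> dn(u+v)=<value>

m = k² = 0.460818314896
D = 1 − m·sn²u·sn²v = 0.9735719073030527
sn(u+v) = (sn u·cn v·dn v + sn v·cn u·dn u)/D = -0.1961485735070667/0.9735719073030527 = -0.2014731239014785
cn(u+v) = (cn u·cn v − sn u·sn v·dn u·dn v)/D = 0.9536078836717148/0.9735719073030527 = 0.9794940430372098
dn(u+v) = (dn u·dn v − m·sn u·sn v·cn u·cn v)/D = 0.9644234618145678/0.9735719073030527 = 0.9906032154175159

sn(u+v)=-0.2014731 cn(u+v)=0.9794940 dn(u+v)=0.9906032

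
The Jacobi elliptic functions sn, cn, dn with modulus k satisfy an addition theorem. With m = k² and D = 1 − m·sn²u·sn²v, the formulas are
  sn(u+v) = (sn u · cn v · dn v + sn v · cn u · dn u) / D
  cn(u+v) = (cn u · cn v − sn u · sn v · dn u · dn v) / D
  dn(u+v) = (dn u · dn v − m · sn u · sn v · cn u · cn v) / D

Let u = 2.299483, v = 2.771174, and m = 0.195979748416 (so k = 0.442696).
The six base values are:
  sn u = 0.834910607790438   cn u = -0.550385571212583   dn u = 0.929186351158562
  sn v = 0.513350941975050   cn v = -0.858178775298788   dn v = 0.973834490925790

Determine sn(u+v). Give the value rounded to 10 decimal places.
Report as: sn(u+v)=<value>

sn(u+v)=-0.9961509745

m = k² = 0.195979748416
D = 1 − m·sn²u·sn²v = 0.963998559335326
sn(u+v) = (sn u·cn v·dn v + sn v·cn u·dn u)/D = -0.9602881042803604/0.963998559335326 = -0.9961509744812026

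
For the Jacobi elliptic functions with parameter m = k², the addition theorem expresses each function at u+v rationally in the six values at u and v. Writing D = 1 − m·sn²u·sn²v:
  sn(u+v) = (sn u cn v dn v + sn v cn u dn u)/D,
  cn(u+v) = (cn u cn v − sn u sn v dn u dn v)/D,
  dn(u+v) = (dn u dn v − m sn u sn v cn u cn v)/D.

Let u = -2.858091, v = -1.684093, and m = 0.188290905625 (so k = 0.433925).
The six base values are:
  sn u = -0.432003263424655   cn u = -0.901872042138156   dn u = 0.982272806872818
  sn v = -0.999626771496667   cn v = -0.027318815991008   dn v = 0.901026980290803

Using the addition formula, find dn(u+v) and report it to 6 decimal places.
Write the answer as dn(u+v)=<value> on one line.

m = k² = 0.188290905625
D = 1 − m·sn²u·sn²v = 0.9648860928252026
dn(u+v) = (dn u·dn v − m·sn u·sn v·cn u·cn v)/D = 0.8830509315451521/0.9648860928252026 = 0.9151867128269661

dn(u+v)=0.915187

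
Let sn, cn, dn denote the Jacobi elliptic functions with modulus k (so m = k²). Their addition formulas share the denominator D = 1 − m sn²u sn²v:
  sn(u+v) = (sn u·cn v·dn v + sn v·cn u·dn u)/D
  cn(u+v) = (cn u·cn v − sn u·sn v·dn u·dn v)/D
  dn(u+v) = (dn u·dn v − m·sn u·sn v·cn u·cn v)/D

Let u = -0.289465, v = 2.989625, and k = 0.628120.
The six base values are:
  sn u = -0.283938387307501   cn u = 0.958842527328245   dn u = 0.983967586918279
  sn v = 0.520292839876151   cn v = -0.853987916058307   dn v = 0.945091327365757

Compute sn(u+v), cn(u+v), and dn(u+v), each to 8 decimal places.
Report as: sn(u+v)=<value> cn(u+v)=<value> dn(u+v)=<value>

sn(u+v)=0.72630019 cn(u+v)=-0.68737765 dn(u+v)=0.88987539

m = k² = 0.3945347344
D = 1 − m·sn²u·sn²v = 0.9913894842535058
sn(u+v) = (sn u·cn v·dn v + sn v·cn u·dn u)/D = 0.7200463682897422/0.9913894842535058 = 0.7263001874908136
cn(u+v) = (cn u·cn v − sn u·sn v·dn u·dn v)/D = -0.6814589767558904/0.9913894842535058 = -0.6873776528596264
dn(u+v) = (dn u·dn v − m·sn u·sn v·cn u·cn v)/D = 0.8822131030028691/0.9913894842535058 = 0.8898753890527253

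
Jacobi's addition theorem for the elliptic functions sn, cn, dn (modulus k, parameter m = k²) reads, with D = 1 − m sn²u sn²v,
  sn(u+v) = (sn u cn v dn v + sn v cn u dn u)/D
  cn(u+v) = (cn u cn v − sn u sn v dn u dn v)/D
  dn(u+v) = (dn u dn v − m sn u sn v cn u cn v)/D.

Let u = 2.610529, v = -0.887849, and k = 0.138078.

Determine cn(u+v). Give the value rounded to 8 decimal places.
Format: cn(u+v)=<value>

sn u = 0.5190274764491573, cn u = -0.8547575555037928, dn u = 0.9974286665720047
sn v = -0.7745169448951393, cn v = 0.6325531614578334, dn v = 0.994265072393942
m = k² = 0.019065534084
D = 1 − m·sn²u·sn²v = 0.9969190012532025
cn(u+v) = (cn u·cn v − sn u·sn v·dn u·dn v)/D = -0.1420171708294672/0.9969190012532025 = -0.1424560778267251

cn(u+v)=-0.14245608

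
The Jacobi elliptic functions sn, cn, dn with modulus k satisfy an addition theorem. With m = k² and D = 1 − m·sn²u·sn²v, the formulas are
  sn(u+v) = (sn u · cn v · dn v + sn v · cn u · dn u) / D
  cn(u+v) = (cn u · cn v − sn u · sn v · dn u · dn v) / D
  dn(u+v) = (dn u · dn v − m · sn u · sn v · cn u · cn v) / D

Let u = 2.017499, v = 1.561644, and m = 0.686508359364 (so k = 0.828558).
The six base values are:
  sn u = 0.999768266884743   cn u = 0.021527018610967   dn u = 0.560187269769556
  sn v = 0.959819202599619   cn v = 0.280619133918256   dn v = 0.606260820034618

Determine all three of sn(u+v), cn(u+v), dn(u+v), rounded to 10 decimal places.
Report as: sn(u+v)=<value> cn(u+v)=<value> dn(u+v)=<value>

m = k² = 0.686508359364
D = 1 − m·sn²u·sn²v = 0.3678452661526969
sn(u+v) = (sn u·cn v·dn v + sn v·cn u·dn u)/D = 0.1816635769113244/0.3678452661526969 = 0.4938586781647307
cn(u+v) = (cn u·cn v − sn u·sn v·dn u·dn v)/D = -0.3198569753104217/0.3678452661526969 = -0.8695421818413325
dn(u+v) = (dn u·dn v − m·sn u·sn v·cn u·cn v)/D = 0.3356400269330633/0.3678452661526969 = 0.9124489501891134

sn(u+v)=0.4938586782 cn(u+v)=-0.8695421818 dn(u+v)=0.9124489502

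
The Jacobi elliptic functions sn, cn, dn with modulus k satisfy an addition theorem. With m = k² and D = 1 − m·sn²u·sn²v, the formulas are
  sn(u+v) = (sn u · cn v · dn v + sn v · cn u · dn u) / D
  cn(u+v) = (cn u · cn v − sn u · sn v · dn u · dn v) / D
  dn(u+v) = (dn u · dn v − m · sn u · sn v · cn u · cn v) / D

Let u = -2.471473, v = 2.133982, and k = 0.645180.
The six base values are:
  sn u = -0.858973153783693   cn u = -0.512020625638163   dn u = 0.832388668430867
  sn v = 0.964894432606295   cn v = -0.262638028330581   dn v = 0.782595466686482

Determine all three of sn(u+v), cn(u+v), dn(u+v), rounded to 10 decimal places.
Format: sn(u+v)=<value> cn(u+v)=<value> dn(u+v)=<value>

m = k² = 0.4162572324
D = 1 − m·sn²u·sn²v = 0.714056272123737
sn(u+v) = (sn u·cn v·dn v + sn v·cn u·dn u)/D = -0.2346854012876659/0.714056272123737 = -0.3286651352976251
cn(u+v) = (cn u·cn v − sn u·sn v·dn u·dn v)/D = 0.6743879611779081/0.714056272123737 = 0.9444465198410092
dn(u+v) = (dn u·dn v − m·sn u·sn v·cn u·cn v)/D = 0.6978180717615294/0.714056272123737 = 0.9772592147199937

sn(u+v)=-0.3286651353 cn(u+v)=0.9444465198 dn(u+v)=0.9772592147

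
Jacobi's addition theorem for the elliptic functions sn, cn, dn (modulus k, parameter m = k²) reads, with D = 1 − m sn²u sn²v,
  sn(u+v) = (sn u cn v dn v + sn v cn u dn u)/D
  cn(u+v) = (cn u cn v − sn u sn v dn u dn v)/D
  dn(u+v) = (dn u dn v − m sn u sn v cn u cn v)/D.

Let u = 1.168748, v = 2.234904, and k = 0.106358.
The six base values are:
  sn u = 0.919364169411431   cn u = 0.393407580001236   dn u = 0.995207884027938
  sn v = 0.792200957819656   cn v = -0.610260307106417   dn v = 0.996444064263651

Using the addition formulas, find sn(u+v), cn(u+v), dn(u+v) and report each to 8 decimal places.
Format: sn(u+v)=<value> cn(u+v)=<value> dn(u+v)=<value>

sn(u+v)=-0.25039452 cn(u+v)=-0.96814389 dn(u+v)=0.99964532

m = k² = 0.011312024164
D = 1 − m·sn²u·sn²v = 0.9939995171579156
sn(u+v) = (sn u·cn v·dn v + sn v·cn u·dn u)/D = -0.2488920363561376/0.9939995171579156 = -0.2503945244035731
cn(u+v) = (cn u·cn v − sn u·sn v·dn u·dn v)/D = -0.9623345542734421/0.9939995171579156 = -0.9681438850443195
dn(u+v) = (dn u·dn v − m·sn u·sn v·cn u·cn v)/D = 0.993646965158764/0.9939995171579156 = 0.9996453197480823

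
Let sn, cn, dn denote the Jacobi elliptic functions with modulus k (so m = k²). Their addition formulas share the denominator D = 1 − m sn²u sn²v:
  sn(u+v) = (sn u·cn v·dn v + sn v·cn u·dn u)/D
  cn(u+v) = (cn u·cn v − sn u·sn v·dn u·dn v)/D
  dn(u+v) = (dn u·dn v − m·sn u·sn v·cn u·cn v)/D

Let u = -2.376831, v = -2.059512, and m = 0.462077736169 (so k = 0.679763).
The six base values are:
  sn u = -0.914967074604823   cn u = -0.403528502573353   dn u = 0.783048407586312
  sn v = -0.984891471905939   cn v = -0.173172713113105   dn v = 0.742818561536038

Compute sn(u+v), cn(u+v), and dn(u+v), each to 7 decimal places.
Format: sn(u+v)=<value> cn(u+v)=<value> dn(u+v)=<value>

sn(u+v)=0.6865071 cn(u+v)=-0.7271231 dn(u+v)=0.8844357

m = k² = 0.462077736169
D = 1 − m·sn²u·sn²v = 0.6247655273879077
sn(u+v) = (sn u·cn v·dn v + sn v·cn u·dn u)/D = 0.4289059414065919/0.6247655273879077 = 0.686507053613876
cn(u+v) = (cn u·cn v − sn u·sn v·dn u·dn v)/D = -0.4542814740206953/0.6247655273879077 = -0.7271231431734207
dn(u+v) = (dn u·dn v − m·sn u·sn v·cn u·cn v)/D = 0.5525649303074519/0.6247655273879077 = 0.8844356900062645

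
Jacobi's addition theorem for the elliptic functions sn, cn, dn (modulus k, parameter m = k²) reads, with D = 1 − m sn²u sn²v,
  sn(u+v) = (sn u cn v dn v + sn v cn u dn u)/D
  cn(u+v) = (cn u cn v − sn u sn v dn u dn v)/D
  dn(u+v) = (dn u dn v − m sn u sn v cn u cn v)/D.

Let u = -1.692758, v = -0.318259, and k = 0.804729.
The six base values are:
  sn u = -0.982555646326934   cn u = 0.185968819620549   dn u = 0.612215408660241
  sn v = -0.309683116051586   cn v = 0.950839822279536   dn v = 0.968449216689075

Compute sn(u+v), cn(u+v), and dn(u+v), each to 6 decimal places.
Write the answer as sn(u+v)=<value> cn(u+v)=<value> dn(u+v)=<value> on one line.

m = k² = 0.647588763441
D = 1 − m·sn²u·sn²v = 0.9400417881349208
sn(u+v) = (sn u·cn v·dn v + sn v·cn u·dn u)/D = -0.940034965691421/0.9400417881349208 = -0.999992742404023
cn(u+v) = (cn u·cn v − sn u·sn v·dn u·dn v)/D = -0.003581440691717425/0.9400417881349208 = -0.003809873919353247
dn(u+v) = (dn u·dn v − m·sn u·sn v·cn u·cn v)/D = 0.5580560560558536/0.9400417881349208 = 0.5936502643813935

sn(u+v)=-0.999993 cn(u+v)=-0.003810 dn(u+v)=0.593650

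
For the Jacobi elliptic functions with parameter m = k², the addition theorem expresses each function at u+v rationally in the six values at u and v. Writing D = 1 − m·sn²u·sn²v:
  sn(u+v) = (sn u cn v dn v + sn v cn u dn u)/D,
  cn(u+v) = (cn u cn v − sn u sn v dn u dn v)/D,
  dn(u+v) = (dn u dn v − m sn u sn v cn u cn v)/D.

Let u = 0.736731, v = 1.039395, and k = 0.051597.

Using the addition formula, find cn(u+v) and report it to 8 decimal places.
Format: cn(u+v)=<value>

sn u = 0.6717523898150662, cn u = 0.740775760117559, dn u = 0.9993991475448147
sn v = 0.8618945272281877, cn v = 0.5070875900020615, dn v = 0.9990106680451105
m = k² = 0.002662250409
D = 1 − m·sn²u·sn²v = 0.9991075670661243
cn(u+v) = (cn u·cn v − sn u·sn v·dn u·dn v)/D = -0.2024211731681671/0.9991075670661243 = -0.2026019818492378

cn(u+v)=-0.20260198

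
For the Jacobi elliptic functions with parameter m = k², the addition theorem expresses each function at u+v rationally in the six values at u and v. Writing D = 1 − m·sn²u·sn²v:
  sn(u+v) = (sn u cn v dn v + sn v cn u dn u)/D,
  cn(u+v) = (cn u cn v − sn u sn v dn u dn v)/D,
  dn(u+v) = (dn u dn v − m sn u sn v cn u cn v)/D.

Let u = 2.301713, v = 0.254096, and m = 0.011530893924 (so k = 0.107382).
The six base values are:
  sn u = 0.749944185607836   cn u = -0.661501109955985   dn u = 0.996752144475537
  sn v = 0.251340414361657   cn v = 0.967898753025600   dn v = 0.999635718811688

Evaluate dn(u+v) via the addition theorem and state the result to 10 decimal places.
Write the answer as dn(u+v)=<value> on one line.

m = k² = 0.011530893924
D = 1 − m·sn²u·sn²v = 0.9995903192903606
dn(u+v) = (dn u·dn v − m·sn u·sn v·cn u·cn v)/D = 0.9977806474886494/0.9995903192903606 = 0.9981895865068042

dn(u+v)=0.9981895865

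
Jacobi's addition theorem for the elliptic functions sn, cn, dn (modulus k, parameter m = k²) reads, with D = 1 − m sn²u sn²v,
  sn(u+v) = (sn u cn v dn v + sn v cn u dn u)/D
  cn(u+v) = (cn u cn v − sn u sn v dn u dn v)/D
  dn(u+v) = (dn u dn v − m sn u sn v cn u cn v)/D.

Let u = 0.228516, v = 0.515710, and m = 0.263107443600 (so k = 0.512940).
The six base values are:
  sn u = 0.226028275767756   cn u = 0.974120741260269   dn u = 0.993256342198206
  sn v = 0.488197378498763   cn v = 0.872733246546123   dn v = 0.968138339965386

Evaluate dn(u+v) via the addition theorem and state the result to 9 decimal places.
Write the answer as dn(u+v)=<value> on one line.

m = k² = 0.2631074436
D = 1 − m·sn²u·sn²v = 0.9967963167901741
dn(u+v) = (dn u·dn v − m·sn u·sn v·cn u·cn v)/D = 0.9369272443295573/0.9967963167901741 = 0.9399385095508742

dn(u+v)=0.939938510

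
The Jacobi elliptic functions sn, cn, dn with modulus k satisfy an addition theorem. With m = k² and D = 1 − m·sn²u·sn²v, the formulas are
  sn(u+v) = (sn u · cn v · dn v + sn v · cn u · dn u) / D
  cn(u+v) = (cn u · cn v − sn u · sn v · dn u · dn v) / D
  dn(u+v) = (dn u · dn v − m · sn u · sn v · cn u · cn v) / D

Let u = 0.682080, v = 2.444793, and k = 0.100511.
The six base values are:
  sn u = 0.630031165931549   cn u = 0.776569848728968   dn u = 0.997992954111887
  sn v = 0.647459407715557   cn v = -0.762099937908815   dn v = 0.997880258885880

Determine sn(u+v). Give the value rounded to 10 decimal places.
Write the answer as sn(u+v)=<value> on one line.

m = k² = 0.010102461121
D = 1 − m·sn²u·sn²v = 0.9983189665871244
sn(u+v) = (sn u·cn v·dn v + sn v·cn u·dn u)/D = 0.02265939103470632/0.9983189665871244 = 0.02269754636854213

sn(u+v)=0.0226975464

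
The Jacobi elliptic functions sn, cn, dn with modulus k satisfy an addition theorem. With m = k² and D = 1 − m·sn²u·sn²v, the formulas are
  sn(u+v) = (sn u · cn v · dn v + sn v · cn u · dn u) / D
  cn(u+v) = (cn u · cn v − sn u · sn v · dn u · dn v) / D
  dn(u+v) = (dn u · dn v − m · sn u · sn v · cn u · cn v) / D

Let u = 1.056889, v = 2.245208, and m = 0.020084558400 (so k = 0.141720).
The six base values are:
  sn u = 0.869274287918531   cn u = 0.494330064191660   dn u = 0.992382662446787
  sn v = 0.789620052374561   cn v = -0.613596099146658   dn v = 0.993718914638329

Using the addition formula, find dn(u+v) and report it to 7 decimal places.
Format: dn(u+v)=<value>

dn(u+v)=0.9997916

m = k² = 0.0200845584
D = 1 − m·sn²u·sn²v = 0.9905373605538812
dn(u+v) = (dn u·dn v − m·sn u·sn v·cn u·cn v)/D = 0.9903309684772747/0.9905373605538812 = 0.9997916362523761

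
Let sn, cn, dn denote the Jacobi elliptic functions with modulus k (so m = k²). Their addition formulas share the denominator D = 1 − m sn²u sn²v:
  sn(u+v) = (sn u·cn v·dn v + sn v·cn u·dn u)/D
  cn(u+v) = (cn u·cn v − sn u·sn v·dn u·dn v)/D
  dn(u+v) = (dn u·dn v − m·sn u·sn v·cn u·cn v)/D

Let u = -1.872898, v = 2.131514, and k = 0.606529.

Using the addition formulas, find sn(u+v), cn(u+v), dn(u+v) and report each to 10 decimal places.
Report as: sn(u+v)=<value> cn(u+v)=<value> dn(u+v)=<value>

sn u = -0.9956676967510397, cn u = -0.09298299654495763, dn u = 0.7970590822981178
sn v = 0.9549813850528122, cn v = -0.2966657280553525, dn v = 0.8151684908421804
m = k² = 0.367877427841
D = 1 − m·sn²u·sn²v = 0.6674003498587363
sn(u+v) = (sn u·cn v·dn v + sn v·cn u·dn u)/D = 0.1700083819631863/0.6674003498587363 = 0.2547322338071454
cn(u+v) = (cn u·cn v − sn u·sn v·dn u·dn v)/D = 0.6453838989731793/0.6674003498587363 = 0.9670116281925579
dn(u+v) = (dn u·dn v − m·sn u·sn v·cn u·cn v)/D = 0.6593864730938853/0.6674003498587363 = 0.9879923995147033

sn(u+v)=0.2547322338 cn(u+v)=0.9670116282 dn(u+v)=0.9879923995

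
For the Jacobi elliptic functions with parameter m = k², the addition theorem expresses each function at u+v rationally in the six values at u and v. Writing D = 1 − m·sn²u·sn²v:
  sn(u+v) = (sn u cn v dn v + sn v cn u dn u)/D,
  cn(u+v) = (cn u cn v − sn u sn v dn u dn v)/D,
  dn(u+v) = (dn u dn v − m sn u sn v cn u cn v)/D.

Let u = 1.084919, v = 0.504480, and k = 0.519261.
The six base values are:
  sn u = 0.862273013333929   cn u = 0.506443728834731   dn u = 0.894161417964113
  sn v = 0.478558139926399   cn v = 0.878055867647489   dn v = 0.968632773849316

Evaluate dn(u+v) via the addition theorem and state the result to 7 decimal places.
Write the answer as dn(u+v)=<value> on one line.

m = k² = 0.269631986121
D = 1 − m·sn²u·sn²v = 0.9540875557113182
dn(u+v) = (dn u·dn v − m·sn u·sn v·cn u·cn v)/D = 0.8166369518937012/0.9540875557113182 = 0.8559350208533629

dn(u+v)=0.8559350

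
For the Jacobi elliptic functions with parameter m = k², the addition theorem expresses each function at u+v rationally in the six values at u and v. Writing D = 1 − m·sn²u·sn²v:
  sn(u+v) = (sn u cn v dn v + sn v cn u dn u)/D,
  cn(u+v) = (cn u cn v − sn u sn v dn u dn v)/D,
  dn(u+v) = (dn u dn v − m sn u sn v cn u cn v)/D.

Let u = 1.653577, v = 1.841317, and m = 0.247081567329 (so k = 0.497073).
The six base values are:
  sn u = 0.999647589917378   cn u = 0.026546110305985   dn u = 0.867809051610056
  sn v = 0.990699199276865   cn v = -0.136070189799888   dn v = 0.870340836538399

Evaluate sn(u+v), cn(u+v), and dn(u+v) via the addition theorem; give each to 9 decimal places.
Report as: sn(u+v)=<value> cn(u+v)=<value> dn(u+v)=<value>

sn(u+v)=-0.126128478 cn(u+v)=-0.992013915 dn(u+v)=0.998032730

m = k² = 0.247081567329
D = 1 − m·sn²u·sn²v = 0.7576640653315042
sn(u+v) = (sn u·cn v·dn v + sn v·cn u·dn u)/D = -0.09556301511083446/0.7576640653315042 = -0.1261284776242124
cn(u+v) = (cn u·cn v − sn u·sn v·dn u·dn v)/D = -0.7516132955433853/0.7576640653315042 = -0.9920139147875893
dn(u+v) = (dn u·dn v − m·sn u·sn v·cn u·cn v)/D = 0.7561735352440426/0.7576640653315042 = 0.9980327296018594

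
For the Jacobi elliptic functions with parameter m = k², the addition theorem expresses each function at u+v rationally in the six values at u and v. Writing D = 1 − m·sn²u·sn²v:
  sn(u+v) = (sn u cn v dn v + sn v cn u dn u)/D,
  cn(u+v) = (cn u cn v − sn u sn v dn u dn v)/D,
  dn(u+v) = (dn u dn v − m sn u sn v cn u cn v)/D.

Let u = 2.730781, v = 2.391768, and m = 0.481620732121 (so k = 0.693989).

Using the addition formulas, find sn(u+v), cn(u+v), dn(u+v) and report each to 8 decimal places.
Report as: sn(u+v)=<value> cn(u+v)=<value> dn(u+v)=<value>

sn u = 0.7772920959789215, cn u = -0.629139887090856, dn u = 0.8420290612649341
sn v = 0.9180552693725825, cn v = -0.3964524213285056, dn v = 0.7707644104504906
m = k² = 0.481620732121
D = 1 − m·sn²u·sn²v = 0.7547486921858505
sn(u+v) = (sn u·cn v·dn v + sn v·cn u·dn u)/D = -0.7238617611201912/0.7547486921858505 = -0.9590765358251807
cn(u+v) = (cn u·cn v − sn u·sn v·dn u·dn v)/D = -0.2137047943875548/0.7547486921858505 = -0.2831469555364685
dn(u+v) = (dn u·dn v − m·sn u·sn v·cn u·cn v)/D = 0.5632831936468846/0.7547486921858505 = 0.7463188733928682

sn(u+v)=-0.95907654 cn(u+v)=-0.28314696 dn(u+v)=0.74631887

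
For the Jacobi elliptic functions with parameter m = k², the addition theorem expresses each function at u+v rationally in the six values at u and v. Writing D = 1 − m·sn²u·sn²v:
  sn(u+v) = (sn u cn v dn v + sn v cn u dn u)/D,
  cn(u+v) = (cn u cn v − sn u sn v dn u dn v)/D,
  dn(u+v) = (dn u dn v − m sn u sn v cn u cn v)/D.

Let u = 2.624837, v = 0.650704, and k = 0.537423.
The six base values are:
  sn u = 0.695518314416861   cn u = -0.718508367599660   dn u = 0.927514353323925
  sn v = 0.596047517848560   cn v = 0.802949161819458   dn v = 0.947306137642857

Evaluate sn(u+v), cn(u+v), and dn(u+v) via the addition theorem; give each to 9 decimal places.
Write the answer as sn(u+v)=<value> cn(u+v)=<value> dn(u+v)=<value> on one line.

sn(u+v)=0.138700859 cn(u+v)=-0.990334323 dn(u+v)=0.997217947

m = k² = 0.288823480929
D = 1 − m·sn²u·sn²v = 0.9503623278753032
sn(u+v) = (sn u·cn v·dn v + sn v·cn u·dn u)/D = 0.1318160708545854/0.9503623278753032 = 0.1387008585970392
cn(u+v) = (cn u·cn v − sn u·sn v·dn u·dn v)/D = -0.941176432827036/0.9503623278753032 = -0.9903343232587893
dn(u+v) = (dn u·dn v − m·sn u·sn v·cn u·cn v)/D = 0.9477183698909556/0.9503623278753032 = 0.9972179474009049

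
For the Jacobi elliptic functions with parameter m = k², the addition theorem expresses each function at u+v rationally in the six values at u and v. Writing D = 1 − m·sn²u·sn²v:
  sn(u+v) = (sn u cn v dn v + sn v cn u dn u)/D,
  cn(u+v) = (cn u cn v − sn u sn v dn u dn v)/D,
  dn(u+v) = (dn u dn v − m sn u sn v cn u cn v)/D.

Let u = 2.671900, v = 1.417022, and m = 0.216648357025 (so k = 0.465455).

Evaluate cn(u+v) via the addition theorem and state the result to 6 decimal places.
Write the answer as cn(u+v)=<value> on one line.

sn u = 0.6088988320333244, cn u = -0.7932478883353258, dn u = 0.9589973589385263
sn v = 0.9752963888275622, cn v = 0.220900325803102, dn v = 0.8910238060085194
m = k² = 0.216648357025
D = 1 − m·sn²u·sn²v = 0.9235955041779267
cn(u+v) = (cn u·cn v − sn u·sn v·dn u·dn v)/D = -0.6826731306314305/0.9235955041779267 = -0.7391473080405083

cn(u+v)=-0.739147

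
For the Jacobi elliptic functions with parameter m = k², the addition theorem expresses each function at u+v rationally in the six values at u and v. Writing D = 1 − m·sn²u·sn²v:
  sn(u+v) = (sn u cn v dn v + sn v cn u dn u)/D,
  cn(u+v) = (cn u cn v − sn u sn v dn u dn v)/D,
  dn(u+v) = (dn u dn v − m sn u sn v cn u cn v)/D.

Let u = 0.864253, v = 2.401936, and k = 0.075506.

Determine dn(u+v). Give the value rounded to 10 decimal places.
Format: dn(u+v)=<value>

sn u = 0.7602676537618025, cn u = 0.649609955776175, dn u = 0.9983509865987399
sn v = 0.67708801939175, cn v = -0.7359020410327431, dn v = 0.9986923026423959
m = k² = 0.005701156036
D = 1 − m·sn²u·sn²v = 0.9984892722280206
dn(u+v) = (dn u·dn v − m·sn u·sn v·cn u·cn v)/D = 0.9984484119861331/0.9984892722280206 = 0.9999590779360139

dn(u+v)=0.9999590779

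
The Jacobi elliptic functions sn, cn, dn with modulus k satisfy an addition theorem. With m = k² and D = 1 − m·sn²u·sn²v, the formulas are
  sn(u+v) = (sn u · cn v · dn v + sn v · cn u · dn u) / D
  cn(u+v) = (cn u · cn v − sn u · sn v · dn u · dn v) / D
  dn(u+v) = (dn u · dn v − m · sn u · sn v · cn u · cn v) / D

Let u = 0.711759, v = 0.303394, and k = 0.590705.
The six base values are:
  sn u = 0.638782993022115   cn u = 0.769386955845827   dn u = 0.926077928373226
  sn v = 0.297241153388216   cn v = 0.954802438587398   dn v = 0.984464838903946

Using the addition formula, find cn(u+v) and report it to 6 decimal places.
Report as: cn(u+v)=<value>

m = k² = 0.348932397025
D = 1 − m·sn²u·sn²v = 0.9874204281657849
cn(u+v) = (cn u·cn v − sn u·sn v·dn u·dn v)/D = 0.5615073768096222/0.9874204281657849 = 0.5686608872906028

cn(u+v)=0.568661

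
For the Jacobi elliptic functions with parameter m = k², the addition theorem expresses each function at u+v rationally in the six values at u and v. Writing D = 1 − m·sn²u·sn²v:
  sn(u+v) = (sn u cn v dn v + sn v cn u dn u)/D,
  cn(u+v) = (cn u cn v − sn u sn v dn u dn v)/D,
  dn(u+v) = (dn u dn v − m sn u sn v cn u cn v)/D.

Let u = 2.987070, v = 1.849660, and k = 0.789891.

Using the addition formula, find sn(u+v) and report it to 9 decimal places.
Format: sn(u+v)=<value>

sn(u+v)=-0.733420596

sn u = 0.7762196174587374, cn u = -0.630462612271506, dn u = 0.7899828886920776
sn v = 0.9969760502479658, cn v = 0.07770942820511255, dn v = 0.6163115732619258
m = k² = 0.623927791881
D = 1 − m·sn²u·sn²v = 0.6263430957791875
sn(u+v) = (sn u·cn v·dn v + sn v·cn u·dn u)/D = -0.4593729264697983/0.6263430957791875 = -0.7334205957811766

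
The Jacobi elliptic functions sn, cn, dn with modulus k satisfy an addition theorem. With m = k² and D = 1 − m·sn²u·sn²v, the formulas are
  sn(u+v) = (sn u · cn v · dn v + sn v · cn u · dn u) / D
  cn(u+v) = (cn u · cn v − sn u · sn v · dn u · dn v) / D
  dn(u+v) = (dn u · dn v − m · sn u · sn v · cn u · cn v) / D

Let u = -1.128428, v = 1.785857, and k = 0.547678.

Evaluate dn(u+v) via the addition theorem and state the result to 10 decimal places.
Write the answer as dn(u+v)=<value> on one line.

dn(u+v)=0.9443209124

sn u = -0.8786078069217532, cn u = 0.4775440520163006, dn u = 0.8766140394417029
sn v = 0.9981852795536873, cn v = -0.0602175031226565, dn v = 0.837338925187726
m = k² = 0.299951191684
D = 1 − m·sn²u·sn²v = 0.7692918007583668
dn(u+v) = (dn u·dn v − m·sn u·sn v·cn u·cn v)/D = 0.7264583352078372/0.7692918007583668 = 0.9443209124180131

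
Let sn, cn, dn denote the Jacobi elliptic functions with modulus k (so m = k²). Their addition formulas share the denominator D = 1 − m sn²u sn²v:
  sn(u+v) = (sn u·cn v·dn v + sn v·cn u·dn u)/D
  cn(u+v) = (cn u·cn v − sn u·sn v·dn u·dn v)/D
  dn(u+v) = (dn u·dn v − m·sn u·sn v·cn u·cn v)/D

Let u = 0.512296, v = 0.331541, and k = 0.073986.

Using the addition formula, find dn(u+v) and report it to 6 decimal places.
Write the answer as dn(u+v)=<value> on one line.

dn(u+v)=0.998472

sn u = 0.4900783408469104, cn u = 0.8716783924319447, dn u = 0.9993424285754198
sn v = 0.3254697419580729, cn v = 0.9455524560116934, dn v = 0.9997100298384013
m = k² = 0.005473928196
D = 1 − m·sn²u·sn²v = 0.9998607319951961
dn(u+v) = (dn u·dn v − m·sn u·sn v·cn u·cn v)/D = 0.9983330060446151/0.9998607319951961 = 0.9984720612564386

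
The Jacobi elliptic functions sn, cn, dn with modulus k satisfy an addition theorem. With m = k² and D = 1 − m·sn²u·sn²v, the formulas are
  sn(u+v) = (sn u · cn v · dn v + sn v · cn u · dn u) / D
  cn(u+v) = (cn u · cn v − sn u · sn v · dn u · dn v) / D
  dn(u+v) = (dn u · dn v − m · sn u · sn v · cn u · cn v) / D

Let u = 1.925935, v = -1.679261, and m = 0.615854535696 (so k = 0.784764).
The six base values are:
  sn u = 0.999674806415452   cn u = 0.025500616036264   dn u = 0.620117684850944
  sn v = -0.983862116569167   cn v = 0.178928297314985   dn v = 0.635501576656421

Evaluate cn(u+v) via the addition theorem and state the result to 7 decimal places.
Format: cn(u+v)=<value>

cn(u+v)=0.9700998

m = k² = 0.615854535696
D = 1 − m·sn²u·sn²v = 0.4042499112317693
cn(u+v) = (cn u·cn v − sn u·sn v·dn u·dn v)/D = 0.3921627520566104/0.4042499112317693 = 0.9700997852087864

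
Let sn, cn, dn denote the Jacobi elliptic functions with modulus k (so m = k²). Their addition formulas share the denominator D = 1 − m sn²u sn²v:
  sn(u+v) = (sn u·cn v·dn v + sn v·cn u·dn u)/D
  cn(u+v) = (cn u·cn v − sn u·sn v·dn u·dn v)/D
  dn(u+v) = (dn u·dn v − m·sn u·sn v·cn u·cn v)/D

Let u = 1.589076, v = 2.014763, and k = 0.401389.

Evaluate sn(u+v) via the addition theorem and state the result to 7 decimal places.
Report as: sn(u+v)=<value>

sn(u+v)=-0.3163618

sn u = 0.9988894903869421, cn u = 0.04711460489609443, dn u = 0.9161028912447549
sn v = 0.9414058891643179, cn v = -0.3372757801069327, dn v = 0.9258586754720117
m = k² = 0.161113129321
D = 1 − m·sn²u·sn²v = 0.8575312406728403
sn(u+v) = (sn u·cn v·dn v + sn v·cn u·dn u)/D = -0.2712901315646493/0.8575312406728403 = -0.3163618054915274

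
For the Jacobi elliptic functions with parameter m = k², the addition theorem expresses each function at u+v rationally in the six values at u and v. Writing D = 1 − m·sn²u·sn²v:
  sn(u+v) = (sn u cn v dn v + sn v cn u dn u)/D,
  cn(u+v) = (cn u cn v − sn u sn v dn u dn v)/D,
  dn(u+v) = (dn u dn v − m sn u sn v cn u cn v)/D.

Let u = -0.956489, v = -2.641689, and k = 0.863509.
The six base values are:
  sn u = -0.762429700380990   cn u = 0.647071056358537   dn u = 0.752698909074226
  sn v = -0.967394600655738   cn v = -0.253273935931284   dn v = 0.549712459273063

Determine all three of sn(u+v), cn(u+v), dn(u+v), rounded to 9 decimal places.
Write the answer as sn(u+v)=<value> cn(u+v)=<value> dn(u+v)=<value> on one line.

m = k² = 0.745647793081
D = 1 − m·sn²u·sn²v = 0.5943601001996182
sn(u+v) = (sn u·cn v·dn v + sn v·cn u·dn u)/D = -0.3650177899995801/0.5943601001996182 = -0.6141357568870916
cn(u+v) = (cn u·cn v − sn u·sn v·dn u·dn v)/D = -0.4690692291049612/0.5943601001996182 = -0.7892004004767858
dn(u+v) = (dn u·dn v − m·sn u·sn v·cn u·cn v)/D = 0.5039001069022832/0.5943601001996182 = 0.8478027154464884

sn(u+v)=-0.614135757 cn(u+v)=-0.789200400 dn(u+v)=0.847802715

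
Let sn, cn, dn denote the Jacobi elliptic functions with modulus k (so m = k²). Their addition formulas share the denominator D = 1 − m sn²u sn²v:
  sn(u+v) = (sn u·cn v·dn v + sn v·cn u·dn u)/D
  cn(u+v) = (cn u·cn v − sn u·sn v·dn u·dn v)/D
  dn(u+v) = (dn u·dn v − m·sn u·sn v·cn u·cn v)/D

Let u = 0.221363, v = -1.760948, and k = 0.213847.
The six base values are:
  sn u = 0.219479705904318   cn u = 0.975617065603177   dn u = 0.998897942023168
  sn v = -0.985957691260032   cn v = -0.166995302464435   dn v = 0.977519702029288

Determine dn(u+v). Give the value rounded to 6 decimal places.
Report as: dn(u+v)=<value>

dn(u+v)=0.976922

m = k² = 0.045730539409
D = 1 − m·sn²u·sn²v = 0.9978585318396221
dn(u+v) = (dn u·dn v − m·sn u·sn v·cn u·cn v)/D = 0.974830130664924/0.9978585318396221 = 0.9769221784051456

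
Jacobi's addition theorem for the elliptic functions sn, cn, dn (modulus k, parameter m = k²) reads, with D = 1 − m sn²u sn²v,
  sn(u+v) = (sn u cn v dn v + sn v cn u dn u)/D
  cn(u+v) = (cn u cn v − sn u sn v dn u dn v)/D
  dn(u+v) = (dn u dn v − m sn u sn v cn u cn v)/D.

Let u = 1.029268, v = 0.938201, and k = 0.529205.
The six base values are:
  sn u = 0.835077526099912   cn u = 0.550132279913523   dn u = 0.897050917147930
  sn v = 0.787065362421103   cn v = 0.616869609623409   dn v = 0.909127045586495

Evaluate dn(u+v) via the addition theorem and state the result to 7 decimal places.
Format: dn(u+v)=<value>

m = k² = 0.280057932025
D = 1 − m·sn²u·sn²v = 0.879017356462509
dn(u+v) = (dn u·dn v − m·sn u·sn v·cn u·cn v)/D = 0.7530669220268192/0.879017356462509 = 0.8567145079562922

dn(u+v)=0.8567145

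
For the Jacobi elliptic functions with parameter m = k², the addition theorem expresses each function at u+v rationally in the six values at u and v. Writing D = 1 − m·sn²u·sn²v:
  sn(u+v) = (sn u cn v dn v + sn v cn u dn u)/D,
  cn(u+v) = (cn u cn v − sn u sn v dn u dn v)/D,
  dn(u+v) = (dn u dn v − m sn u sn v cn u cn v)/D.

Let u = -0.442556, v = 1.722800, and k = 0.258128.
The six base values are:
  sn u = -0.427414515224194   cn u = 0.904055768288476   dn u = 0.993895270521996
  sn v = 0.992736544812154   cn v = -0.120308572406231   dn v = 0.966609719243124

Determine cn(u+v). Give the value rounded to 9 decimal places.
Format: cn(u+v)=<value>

m = k² = 0.066630064384
D = 1 − m·sn²u·sn²v = 0.9880039909193212
cn(u+v) = (cn u·cn v − sn u·sn v·dn u·dn v)/D = 0.2988727128092359/0.9880039909193212 = 0.3025015238360928

cn(u+v)=0.302501524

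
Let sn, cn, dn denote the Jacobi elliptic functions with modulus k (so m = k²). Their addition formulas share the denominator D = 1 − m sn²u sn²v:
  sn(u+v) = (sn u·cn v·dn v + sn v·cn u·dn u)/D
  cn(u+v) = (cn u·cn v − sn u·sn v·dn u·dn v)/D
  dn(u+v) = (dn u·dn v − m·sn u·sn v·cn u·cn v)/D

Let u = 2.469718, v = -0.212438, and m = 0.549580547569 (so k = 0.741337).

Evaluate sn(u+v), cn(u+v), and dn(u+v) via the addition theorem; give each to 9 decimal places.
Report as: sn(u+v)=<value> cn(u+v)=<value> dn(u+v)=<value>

sn u = 0.9231668839817496, cn u = -0.3843994072828767, dn u = 0.7291276090625402
sn v = -0.2099939422609433, cn v = 0.9777026870238762, dn v = 0.9878081271697301
m = k² = 0.549580547569
D = 1 − m·sn²u·sn²v = 0.979345945440937
sn(u+v) = (sn u·cn v·dn v + sn v·cn u·dn u)/D = 0.950434877537278/0.979345945440937 = 0.9704792080487531
cn(u+v) = (cn u·cn v − sn u·sn v·dn u·dn v)/D = -0.236203353939571/0.979345945440937 = -0.2411847979145139
dn(u+v) = (dn u·dn v − m·sn u·sn v·cn u·cn v)/D = 0.6801969069968839/0.979345945440937 = 0.6945420156823487

sn(u+v)=0.970479208 cn(u+v)=-0.241184798 dn(u+v)=0.694542016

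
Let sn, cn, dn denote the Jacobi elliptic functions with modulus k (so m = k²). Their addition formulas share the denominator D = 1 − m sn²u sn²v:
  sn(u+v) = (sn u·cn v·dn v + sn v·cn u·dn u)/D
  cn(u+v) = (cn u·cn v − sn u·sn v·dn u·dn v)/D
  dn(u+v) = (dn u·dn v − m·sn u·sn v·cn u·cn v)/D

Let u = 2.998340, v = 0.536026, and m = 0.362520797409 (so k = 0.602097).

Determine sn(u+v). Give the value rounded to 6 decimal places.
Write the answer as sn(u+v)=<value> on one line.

sn u = 0.478550614571347, cn u = -0.878059969075795, dn u = 0.9575901324626588
sn v = 0.5031811087094409, cn v = 0.8641809832656223, dn v = 0.9530020535495845
m = k² = 0.362520797409
D = 1 − m·sn²u·sn²v = 0.9789797760531604
sn(u+v) = (sn u·cn v·dn v + sn v·cn u·dn u)/D = -0.02896738995622318/0.9789797760531604 = -0.02958936503571877

sn(u+v)=-0.029589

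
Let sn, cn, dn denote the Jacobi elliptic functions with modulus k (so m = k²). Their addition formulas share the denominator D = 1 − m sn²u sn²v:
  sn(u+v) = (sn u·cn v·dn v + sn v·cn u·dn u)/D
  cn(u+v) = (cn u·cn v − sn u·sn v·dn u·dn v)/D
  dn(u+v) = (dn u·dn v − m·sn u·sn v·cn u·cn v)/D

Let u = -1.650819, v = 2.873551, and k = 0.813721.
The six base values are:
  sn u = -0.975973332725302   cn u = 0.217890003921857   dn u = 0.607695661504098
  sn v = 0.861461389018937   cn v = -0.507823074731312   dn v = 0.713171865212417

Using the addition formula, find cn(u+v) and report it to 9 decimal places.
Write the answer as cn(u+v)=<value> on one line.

m = k² = 0.662141865841
D = 1 − m·sn²u·sn²v = 0.531943172316996
cn(u+v) = (cn u·cn v − sn u·sn v·dn u·dn v)/D = 0.2537300711736794/0.531943172316996 = 0.4769871752813408

cn(u+v)=0.476987175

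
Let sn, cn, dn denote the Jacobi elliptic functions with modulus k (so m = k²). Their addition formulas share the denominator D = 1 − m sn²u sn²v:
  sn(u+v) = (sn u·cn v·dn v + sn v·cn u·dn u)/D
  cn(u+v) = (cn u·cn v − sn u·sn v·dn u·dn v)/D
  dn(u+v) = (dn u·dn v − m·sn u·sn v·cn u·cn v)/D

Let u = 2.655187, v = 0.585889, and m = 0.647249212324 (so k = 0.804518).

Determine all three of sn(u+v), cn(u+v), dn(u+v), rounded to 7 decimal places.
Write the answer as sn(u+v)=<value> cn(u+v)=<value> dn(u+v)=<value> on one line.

sn(u+v)=0.6627110 cn(u+v)=-0.7488752 dn(u+v)=0.8460126

sn u = 0.9194901288252399, cn u = -0.3931130918615453, dn u = 0.6728858177004369
sn v = 0.5360900182945344, cn v = 0.8441608213397289, dn v = 0.9022114085698678
m = k² = 0.647249212324
D = 1 − m·sn²u·sn²v = 0.842731727983785
sn(u+v) = (sn u·cn v·dn v + sn v·cn u·dn u)/D = 0.5584876261576547/0.842731727983785 = 0.6627110474335915
cn(u+v) = (cn u·cn v − sn u·sn v·dn u·dn v)/D = -0.6311008927099723/0.842731727983785 = -0.7488752016253923
dn(u+v) = (dn u·dn v − m·sn u·sn v·cn u·cn v)/D = 0.7129616263450667/0.842731727983785 = 0.8460125597155454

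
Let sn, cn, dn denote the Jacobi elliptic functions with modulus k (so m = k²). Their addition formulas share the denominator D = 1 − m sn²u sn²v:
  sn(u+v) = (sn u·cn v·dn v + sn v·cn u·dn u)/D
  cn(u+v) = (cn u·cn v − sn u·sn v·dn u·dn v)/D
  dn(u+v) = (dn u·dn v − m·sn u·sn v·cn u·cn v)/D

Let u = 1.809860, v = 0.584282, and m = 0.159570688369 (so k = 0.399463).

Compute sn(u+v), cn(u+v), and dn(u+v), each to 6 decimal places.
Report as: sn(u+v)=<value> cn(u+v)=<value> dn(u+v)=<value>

sn(u+v)=0.764144 cn(u+v)=-0.645046 dn(u+v)=0.952273

sn u = 0.9878525560849899, cn u = -0.1553941036087018, dn u = 0.9188484735212277
sn v = 0.5474697515385384, cn v = 0.836825472335977, dn v = 0.9757935099237686
m = k² = 0.159570688369
D = 1 − m·sn²u·sn²v = 0.953327868866251
sn(u+v) = (sn u·cn v·dn v + sn v·cn u·dn u)/D = 0.7284799192361332/0.953327868866251 = 0.7641441554650876
cn(u+v) = (cn u·cn v − sn u·sn v·dn u·dn v)/D = -0.6149398611464253/0.953327868866251 = -0.6450455097654335
dn(u+v) = (dn u·dn v − m·sn u·sn v·cn u·cn v)/D = 0.9078284943211331/0.953327868866251 = 0.9522731097757289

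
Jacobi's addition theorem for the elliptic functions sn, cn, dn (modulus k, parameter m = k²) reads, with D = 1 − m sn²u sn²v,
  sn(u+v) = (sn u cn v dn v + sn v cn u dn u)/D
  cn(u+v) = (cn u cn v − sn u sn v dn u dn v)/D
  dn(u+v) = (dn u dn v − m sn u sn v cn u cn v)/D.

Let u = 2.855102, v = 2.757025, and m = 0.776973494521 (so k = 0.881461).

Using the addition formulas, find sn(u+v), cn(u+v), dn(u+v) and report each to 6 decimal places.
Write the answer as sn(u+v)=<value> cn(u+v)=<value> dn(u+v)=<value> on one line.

sn u = 0.9485448345893161, cn u = -0.3166428536599665, dn u = 0.5485690142193026
sn v = 0.9639162718595625, cn v = -0.2662055988223426, dn v = 0.5273396051437302
m = k² = 0.776973494521
D = 1 − m·sn²u·sn²v = 0.3504679974384473
sn(u+v) = (sn u·cn v·dn v + sn v·cn u·dn u)/D = -0.3005901383661625/0.3504679974384473 = -0.8576821295044354
cn(u+v) = (cn u·cn v − sn u·sn v·dn u·dn v)/D = -0.1802037345493339/0.3504679974384473 = -0.5141802842668483
dn(u+v) = (dn u·dn v − m·sn u·sn v·cn u·cn v)/D = 0.2294010004536035/0.3504679974384473 = 0.6545561995111785

sn(u+v)=-0.857682 cn(u+v)=-0.514180 dn(u+v)=0.654556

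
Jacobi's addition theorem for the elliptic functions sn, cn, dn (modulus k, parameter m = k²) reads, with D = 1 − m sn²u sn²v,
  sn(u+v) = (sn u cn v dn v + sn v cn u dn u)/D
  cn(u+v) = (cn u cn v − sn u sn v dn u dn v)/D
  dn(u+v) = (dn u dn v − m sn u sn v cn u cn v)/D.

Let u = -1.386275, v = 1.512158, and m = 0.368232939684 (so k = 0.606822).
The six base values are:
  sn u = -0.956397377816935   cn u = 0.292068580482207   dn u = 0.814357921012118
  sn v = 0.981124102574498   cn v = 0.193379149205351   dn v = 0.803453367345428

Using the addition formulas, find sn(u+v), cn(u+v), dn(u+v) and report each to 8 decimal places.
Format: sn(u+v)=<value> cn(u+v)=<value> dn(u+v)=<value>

sn(u+v)=0.12542976 cn(u+v)=0.99210250 dn(u+v)=0.99709916

m = k² = 0.368232939684
D = 1 − m·sn²u·sn²v = 0.6757744182533187
sn(u+v) = (sn u·cn v·dn v + sn v·cn u·dn u)/D = 0.08476222072583858/0.6757744182533187 = 0.1254297564931866
cn(u+v) = (cn u·cn v − sn u·sn v·dn u·dn v)/D = 0.6704374917195753/0.6757744182533187 = 0.9921025028625116
dn(u+v) = (dn u·dn v − m·sn u·sn v·cn u·cn v)/D = 0.673814103031592/0.6757744182533187 = 0.9970991573981247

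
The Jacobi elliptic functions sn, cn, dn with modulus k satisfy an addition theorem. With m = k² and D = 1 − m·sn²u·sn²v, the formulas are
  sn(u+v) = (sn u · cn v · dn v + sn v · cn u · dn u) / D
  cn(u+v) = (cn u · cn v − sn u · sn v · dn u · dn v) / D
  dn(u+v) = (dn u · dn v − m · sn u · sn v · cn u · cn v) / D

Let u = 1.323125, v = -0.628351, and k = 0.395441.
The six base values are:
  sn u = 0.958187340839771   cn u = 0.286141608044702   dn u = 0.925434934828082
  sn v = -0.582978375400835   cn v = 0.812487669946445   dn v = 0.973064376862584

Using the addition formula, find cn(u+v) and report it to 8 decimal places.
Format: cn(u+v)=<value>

m = k² = 0.156373584481
D = 1 − m·sn²u·sn²v = 0.9512056945662162
cn(u+v) = (cn u·cn v − sn u·sn v·dn u·dn v)/D = 0.7355124183355424/0.9512056945662162 = 0.7732422361821145

cn(u+v)=0.77324224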